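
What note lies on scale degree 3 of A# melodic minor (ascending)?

Degree 3 takes the letter 2 steps above A, which is C.
In melodic minor (ascending), degree 3 sits 3 semitones above the tonic. A# + 3 semitones is pitch class 1, spelled on C as C#.

C#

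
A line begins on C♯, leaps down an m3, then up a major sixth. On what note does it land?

F##

A minor third down from C# is A# (letter A, 3 semitones down).
A major sixth up from A# is F## (letter F, 9 semitones up).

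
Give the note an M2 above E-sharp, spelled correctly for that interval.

E up a major second is F#, so the target letter is F.
From E#, a major second is 2 semitones up: F##.

F##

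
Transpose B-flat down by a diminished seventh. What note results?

A seventh below B lands on the letter C.
A diminished seventh spans 9 semitones, so Bb moves to pitch class 1. On the letter C that is C#.

C#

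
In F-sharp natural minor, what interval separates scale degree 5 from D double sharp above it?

augmented second

Scale degree 5 of F# natural minor is C#.
C# up to D##: letters C→D make it a second; 3 semitones makes it augmented.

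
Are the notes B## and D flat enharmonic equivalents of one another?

B## = pitch class 1 and Db = pitch class 1 — the same pitch class, so they are enharmonic equivalents.

Yes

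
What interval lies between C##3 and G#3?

diminished fifth

Counting letters C–D–E–F–G gives a fifth.
C##→G# = 6 semitones, 1 narrower than the perfect fifth (7), so diminished.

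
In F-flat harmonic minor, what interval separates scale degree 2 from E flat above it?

Scale degree 2 of Fb harmonic minor is Gb.
Gb up to Eb: letters G→E make it a sixth; 9 semitones makes it major.

major sixth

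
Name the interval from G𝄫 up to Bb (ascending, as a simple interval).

augmented third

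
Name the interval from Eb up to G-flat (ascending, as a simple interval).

Counting letters E–F–G gives a third.
Eb→Gb = 3 semitones, 1 narrower than the major third (4), so minor.

minor third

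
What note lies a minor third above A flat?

Cb

A third above A lands on the letter C.
A minor third spans 3 semitones, so Ab moves to pitch class 11. On the letter C that is Cb.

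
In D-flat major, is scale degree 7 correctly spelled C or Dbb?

C

Each scale degree takes a distinct letter name. Degree 7 of a scale on D must use the letter C.
C and Dbb are enharmonically the same pitch, but only C uses the letter C, so it is the correct spelling here.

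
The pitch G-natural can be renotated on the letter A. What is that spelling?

G is pitch class 7. The letter A alone is pitch class 9.
To reach pitch class 7 from A requires an offset of -2 semitones, i.e. double flat: Abb.

Abb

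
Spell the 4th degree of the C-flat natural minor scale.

The Cb natural minor scale runs Cb Db Ebb Fb Gb Abb Bbb.
Degree 4 is Fb.

Fb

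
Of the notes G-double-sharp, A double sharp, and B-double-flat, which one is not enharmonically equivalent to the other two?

In 12-tone equal temperament, enharmonic equivalents share a pitch class. G## is pitch class 9; A## is pitch class 11; Bbb is pitch class 9.
G## and Bbb share pitch class 9, while A## is pitch class 11.

A##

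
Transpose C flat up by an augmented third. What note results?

E

C up a major third is E, so the target letter is E.
From Cb, an augmented third is 5 semitones up: E.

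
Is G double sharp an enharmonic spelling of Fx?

Two spellings are enharmonically equivalent only if they share a pitch class.
Here G## → 9, F## → 7; 7 ≠ 9, so they are not.

No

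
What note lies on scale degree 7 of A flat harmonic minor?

G

The Ab harmonic minor scale runs Ab Bb Cb Db Eb Fb G.
Degree 7 is G.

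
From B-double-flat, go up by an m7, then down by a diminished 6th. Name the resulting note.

C

A minor seventh up from Bbb is Abb (letter A, 10 semitones up).
A diminished sixth down from Abb is C (letter C, 7 semitones down).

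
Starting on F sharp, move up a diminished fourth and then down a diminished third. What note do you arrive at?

A diminished fourth up from F# is Bb (letter B, 4 semitones up).
A diminished third down from Bb is G# (letter G, 2 semitones down).

G#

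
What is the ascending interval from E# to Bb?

Counting letters E–F–G–A–B gives a fifth.
E#→Bb = 5 semitones, 2 narrower than the perfect fifth (7), so doubly diminished.

doubly diminished fifth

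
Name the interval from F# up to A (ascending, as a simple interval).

Counting letters F–G–A gives a third.
F#→A = 3 semitones, 1 narrower than the major third (4), so minor.

minor third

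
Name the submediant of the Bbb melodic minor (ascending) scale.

Gb

The Bbb melodic minor (ascending) scale runs Bbb Cb Dbb Ebb Fb Gb Ab.
Degree 6 is Gb.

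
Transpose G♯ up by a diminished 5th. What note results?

A fifth above G lands on the letter D.
A diminished fifth spans 6 semitones, so G# moves to pitch class 2. On the letter D that is D.

D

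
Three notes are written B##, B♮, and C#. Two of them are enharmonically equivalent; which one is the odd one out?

In 12-tone equal temperament, enharmonic equivalents share a pitch class. B## is pitch class 1; B is pitch class 11; C# is pitch class 1.
B## and C# share pitch class 1, while B is pitch class 11.

B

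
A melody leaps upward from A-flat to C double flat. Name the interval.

diminished third

The letter names run A→C, a span of 2 letter steps, so the interval is some kind of third.
Ab to Cbb is 2 semitones. A major third is 4, so 2 makes it diminished.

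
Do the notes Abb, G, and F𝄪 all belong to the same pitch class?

Abb = pitch class 7 and G = pitch class 7 and F## = pitch class 7 — the same pitch class, so they are enharmonic equivalents.

Yes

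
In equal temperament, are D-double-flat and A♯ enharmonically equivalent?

No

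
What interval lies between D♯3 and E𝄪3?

augmented second

The letter names run D→E, a span of 1 letter step, so the interval is some kind of second.
D# to E## is 3 semitones. A major second is 2, so 3 makes it augmented.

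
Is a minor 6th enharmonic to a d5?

A minor sixth spans 8 semitones; a diminished fifth spans 6.
The spans differ, so they are not enharmonic equivalents.

No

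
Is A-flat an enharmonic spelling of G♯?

Ab is pitch class 8; G# is pitch class 8.
All spellings map to pitch class 8, so they are enharmonically equivalent.

Yes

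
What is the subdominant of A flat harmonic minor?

Db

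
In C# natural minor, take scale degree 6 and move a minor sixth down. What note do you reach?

Scale degree 6 of C# natural minor is A.
A minor sixth (8 semitones) below A lands on the letter C, giving C#.

C#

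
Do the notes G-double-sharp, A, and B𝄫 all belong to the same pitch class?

G## = pitch class 9 and A = pitch class 9 and Bbb = pitch class 9 — the same pitch class, so they are enharmonic equivalents.

Yes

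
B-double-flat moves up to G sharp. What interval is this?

doubly augmented sixth

The letter names run B→G, a span of 5 letter steps, so the interval is some kind of sixth.
Bbb to G# is 11 semitones. A major sixth is 9, so 11 makes it doubly augmented.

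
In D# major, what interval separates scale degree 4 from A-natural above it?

minor second

Scale degree 4 of D# major is G#.
G# up to A: letters G→A make it a second; 1 semitone makes it minor.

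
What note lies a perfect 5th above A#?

E#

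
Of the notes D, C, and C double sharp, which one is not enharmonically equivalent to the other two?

In 12-tone equal temperament, enharmonic equivalents share a pitch class. D is pitch class 2; C is pitch class 0; C## is pitch class 2.
D and C## share pitch class 2, while C is pitch class 0.

C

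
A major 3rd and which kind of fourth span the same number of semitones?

diminished

A major third spans 4 semitones.
A fourth spanning 4 semitones is diminished (the perfect fourth is 5).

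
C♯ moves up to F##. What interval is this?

augmented fourth

The letter names run C→F, a span of 3 letter steps, so the interval is some kind of fourth.
C# to F## is 6 semitones. A perfect fourth is 5, so 6 makes it augmented.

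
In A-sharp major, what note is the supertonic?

B#

Degree 2 takes the letter 1 step above A, which is B.
In major, degree 2 sits 2 semitones above the tonic. A# + 2 semitones is pitch class 0, spelled on B as B#.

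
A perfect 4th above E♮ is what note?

E up a perfect fourth is A, so the target letter is A.
From E, a perfect fourth is 5 semitones up: A.

A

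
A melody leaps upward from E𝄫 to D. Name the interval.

The letter names run E→D, a span of 6 letter steps, so the interval is some kind of seventh.
Ebb to D is 12 semitones. A major seventh is 11, so 12 makes it augmented.

augmented seventh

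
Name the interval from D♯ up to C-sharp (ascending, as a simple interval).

minor seventh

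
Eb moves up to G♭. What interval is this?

minor third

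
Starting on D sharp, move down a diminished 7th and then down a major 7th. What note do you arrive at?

A diminished seventh down from D# is E## (letter E, 9 semitones down).
A major seventh down from E## is F## (letter F, 11 semitones down).

F##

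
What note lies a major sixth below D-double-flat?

D down a major sixth is F, so the target letter is F.
From Dbb, a major sixth is 9 semitones down: Fbb.

Fbb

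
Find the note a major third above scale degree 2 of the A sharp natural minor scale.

D##

Scale degree 2 of A# natural minor is B#.
A major third (4 semitones) above B# lands on the letter D, giving D##.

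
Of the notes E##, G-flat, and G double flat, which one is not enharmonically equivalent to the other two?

Gbb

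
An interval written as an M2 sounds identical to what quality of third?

A major second spans 2 semitones.
A third spanning 2 semitones is diminished (the major third is 4).

diminished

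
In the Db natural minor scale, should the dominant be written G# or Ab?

Each scale degree takes a distinct letter name. Degree 5 of a scale on D must use the letter A.
Ab and G# are enharmonically the same pitch, but only Ab uses the letter A, so it is the correct spelling here.

Ab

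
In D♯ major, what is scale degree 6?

B#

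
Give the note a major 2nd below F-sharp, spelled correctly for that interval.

F down a major second is Eb, so the target letter is E.
From F#, a major second is 2 semitones down: E.

E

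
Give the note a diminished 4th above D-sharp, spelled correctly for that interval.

G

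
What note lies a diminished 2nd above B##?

C#

B up a major second is C#, so the target letter is C.
From B##, a diminished second is 0 semitones up: C#.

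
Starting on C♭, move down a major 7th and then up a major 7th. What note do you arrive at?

Cb

A major seventh down from Cb is Dbb (letter D, 11 semitones down).
A major seventh up from Dbb is Cb (letter C, 11 semitones up).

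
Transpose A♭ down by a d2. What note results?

G#

A down a major second is G, so the target letter is G.
From Ab, a diminished second is 0 semitones down: G#.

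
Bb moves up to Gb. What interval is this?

The letter names run B→G, a span of 5 letter steps, so the interval is some kind of sixth.
Bb to Gb is 8 semitones. A major sixth is 9, so 8 makes it minor.

minor sixth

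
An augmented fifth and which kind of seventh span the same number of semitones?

doubly diminished

An augmented fifth spans 8 semitones.
A seventh spanning 8 semitones is doubly diminished (the major seventh is 11).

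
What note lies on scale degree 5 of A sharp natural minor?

E#

The A# natural minor scale runs A# B# C# D# E# F# G#.
Degree 5 is E#.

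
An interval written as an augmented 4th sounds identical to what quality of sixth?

An augmented fourth spans 6 semitones.
A sixth spanning 6 semitones is doubly diminished (the major sixth is 9).

doubly diminished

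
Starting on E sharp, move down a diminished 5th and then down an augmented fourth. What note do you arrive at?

E#

A diminished fifth down from E# is A## (letter A, 6 semitones down).
An augmented fourth down from A## is E# (letter E, 6 semitones down).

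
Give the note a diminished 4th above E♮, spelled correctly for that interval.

Ab

A fourth above E lands on the letter A.
A diminished fourth spans 4 semitones, so E moves to pitch class 8. On the letter A that is Ab.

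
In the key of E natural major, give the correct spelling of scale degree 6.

C#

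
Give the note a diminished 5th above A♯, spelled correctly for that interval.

A fifth above A lands on the letter E.
A diminished fifth spans 6 semitones, so A# moves to pitch class 4. On the letter E that is E.

E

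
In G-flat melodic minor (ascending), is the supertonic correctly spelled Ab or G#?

Each scale degree takes a distinct letter name. Degree 2 of a scale on G must use the letter A.
Ab and G# are enharmonically the same pitch, but only Ab uses the letter A, so it is the correct spelling here.

Ab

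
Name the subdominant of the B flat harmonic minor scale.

The Bb harmonic minor scale runs Bb C Db Eb F Gb A.
Degree 4 is Eb.

Eb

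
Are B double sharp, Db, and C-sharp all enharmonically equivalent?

B## = pitch class 1 and Db = pitch class 1 and C# = pitch class 1 — the same pitch class, so they are enharmonic equivalents.

Yes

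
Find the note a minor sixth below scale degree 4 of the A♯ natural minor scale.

Scale degree 4 of A# natural minor is D#.
A minor sixth (8 semitones) below D# lands on the letter F, giving F##.

F##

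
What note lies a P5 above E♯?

E up a perfect fifth is B, so the target letter is B.
From E#, a perfect fifth is 7 semitones up: B#.

B#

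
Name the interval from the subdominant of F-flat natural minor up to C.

The subdominant of Fb natural minor is Bbb.
Bbb up to C: letters B→C make it a second; 3 semitones makes it augmented.

augmented second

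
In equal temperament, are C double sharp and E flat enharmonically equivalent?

No

Two spellings are enharmonically equivalent only if they share a pitch class.
Here C## → 2, Eb → 3; 2 ≠ 3, so they are not.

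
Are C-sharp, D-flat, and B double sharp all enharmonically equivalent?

Yes

C# is pitch class 1; Db is pitch class 1; B## is pitch class 1.
All spellings map to pitch class 1, so they are enharmonically equivalent.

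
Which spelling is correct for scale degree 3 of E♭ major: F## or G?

G

Each scale degree takes a distinct letter name. Degree 3 of a scale on E must use the letter G.
G and F## are enharmonically the same pitch, but only G uses the letter G, so it is the correct spelling here.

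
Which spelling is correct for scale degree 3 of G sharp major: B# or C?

Each scale degree takes a distinct letter name. Degree 3 of a scale on G must use the letter B.
B# and C are enharmonically the same pitch, but only B# uses the letter B, so it is the correct spelling here.

B#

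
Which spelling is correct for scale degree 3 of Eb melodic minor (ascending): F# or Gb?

Gb

Each scale degree takes a distinct letter name. Degree 3 of a scale on E must use the letter G.
Gb and F# are enharmonically the same pitch, but only Gb uses the letter G, so it is the correct spelling here.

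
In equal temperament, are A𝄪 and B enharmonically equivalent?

Yes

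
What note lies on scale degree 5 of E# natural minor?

B#

The E# natural minor scale runs E# F## G# A# B# C# D#.
Degree 5 is B#.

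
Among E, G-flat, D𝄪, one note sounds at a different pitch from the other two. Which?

Gb

In 12-tone equal temperament, enharmonic equivalents share a pitch class. E is pitch class 4; Gb is pitch class 6; D## is pitch class 4.
E and D## share pitch class 4, while Gb is pitch class 6.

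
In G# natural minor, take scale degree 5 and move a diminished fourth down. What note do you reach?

A##

Scale degree 5 of G# natural minor is D#.
A diminished fourth (4 semitones) below D# lands on the letter A, giving A##.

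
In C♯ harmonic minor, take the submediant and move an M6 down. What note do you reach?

C

The submediant of C# harmonic minor is A.
A major sixth (9 semitones) below A lands on the letter C, giving C.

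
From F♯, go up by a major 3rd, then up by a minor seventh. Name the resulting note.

G#

A major third up from F# is A# (letter A, 4 semitones up).
A minor seventh up from A# is G# (letter G, 10 semitones up).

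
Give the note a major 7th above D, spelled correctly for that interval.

C#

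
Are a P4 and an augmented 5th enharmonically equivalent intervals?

A perfect fourth spans 5 semitones; an augmented fifth spans 8.
The spans differ, so they are not enharmonic equivalents.

No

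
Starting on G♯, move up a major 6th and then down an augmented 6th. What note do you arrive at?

A major sixth up from G# is E# (letter E, 9 semitones up).
An augmented sixth down from E# is G (letter G, 10 semitones down).

G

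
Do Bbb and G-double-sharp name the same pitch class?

Yes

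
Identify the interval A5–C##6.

augmented third

The letter names run A→C, a span of 2 letter steps, so the interval is some kind of third.
A to C## is 5 semitones. A major third is 4, so 5 makes it augmented.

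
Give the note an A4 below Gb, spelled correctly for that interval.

G down a perfect fourth is D, so the target letter is D.
From Gb, an augmented fourth is 6 semitones down: Dbb.

Dbb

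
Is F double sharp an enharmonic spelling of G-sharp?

F## is pitch class 7; G# is pitch class 8.
The pitch classes differ (7 vs. 8), so they are not enharmonic equivalents.

No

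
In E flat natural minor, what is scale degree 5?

Bb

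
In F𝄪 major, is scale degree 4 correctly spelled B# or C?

Each scale degree takes a distinct letter name. Degree 4 of a scale on F must use the letter B.
B# and C are enharmonically the same pitch, but only B# uses the letter B, so it is the correct spelling here.

B#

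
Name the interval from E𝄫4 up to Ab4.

Counting letters E–F–G–A gives a fourth.
Ebb→Ab = 6 semitones, 1 wider than the perfect fourth (5), so augmented.

augmented fourth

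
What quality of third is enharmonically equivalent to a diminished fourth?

A diminished fourth spans 4 semitones.
A third spanning 4 semitones is major (the major third is 4).

major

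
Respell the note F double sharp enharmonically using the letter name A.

Abb

F## is pitch class 7. The letter A alone is pitch class 9.
To reach pitch class 7 from A requires an offset of -2 semitones, i.e. double flat: Abb.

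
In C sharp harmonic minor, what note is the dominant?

G#

The C# harmonic minor scale runs C# D# E F# G# A B#.
Degree 5 is G#.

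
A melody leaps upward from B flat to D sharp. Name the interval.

augmented third

Counting letters B–C–D gives a third.
Bb→D# = 5 semitones, 1 wider than the major third (4), so augmented.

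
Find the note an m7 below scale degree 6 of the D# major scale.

C##

Scale degree 6 of D# major is B#.
A minor seventh (10 semitones) below B# lands on the letter C, giving C##.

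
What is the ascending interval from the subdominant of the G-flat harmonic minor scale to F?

augmented fourth

The subdominant of Gb harmonic minor is Cb.
Cb up to F: letters C→F make it a fourth; 6 semitones makes it augmented.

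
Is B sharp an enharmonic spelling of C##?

Two spellings are enharmonically equivalent only if they share a pitch class.
Here B# → 0, C## → 2; 0 ≠ 2, so they are not.

No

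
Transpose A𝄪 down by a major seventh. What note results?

B#

A down a major seventh is Bb, so the target letter is B.
From A##, a major seventh is 11 semitones down: B#.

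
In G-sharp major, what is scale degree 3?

B#

Degree 3 takes the letter 2 steps above G, which is B.
In major, degree 3 sits 4 semitones above the tonic. G# + 4 semitones is pitch class 0, spelled on B as B#.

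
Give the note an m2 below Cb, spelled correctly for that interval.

C down a major second is Bb, so the target letter is B.
From Cb, a minor second is 1 semitone down: Bb.

Bb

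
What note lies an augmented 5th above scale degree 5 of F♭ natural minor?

Scale degree 5 of Fb natural minor is Cb.
An augmented fifth (8 semitones) above Cb lands on the letter G, giving G.

G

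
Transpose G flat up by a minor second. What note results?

G up a major second is A, so the target letter is A.
From Gb, a minor second is 1 semitone up: Abb.

Abb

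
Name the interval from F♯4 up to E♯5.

Counting letters F–G–A–B–C–D–E gives a seventh.
F#→E# = 11 semitones, exactly the major seventh.

major seventh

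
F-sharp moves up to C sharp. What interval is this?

The letter names run F→C, a span of 4 letter steps, so the interval is some kind of fifth.
F# to C# is 7 semitones. A perfect fifth is 7, so 7 makes it perfect.

perfect fifth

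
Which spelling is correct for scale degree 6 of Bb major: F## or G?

Each scale degree takes a distinct letter name. Degree 6 of a scale on B must use the letter G.
G and F## are enharmonically the same pitch, but only G uses the letter G, so it is the correct spelling here.

G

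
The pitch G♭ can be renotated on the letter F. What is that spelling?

Plain F sits 1 semitone below Gb, so on the letter F the same pitch needs a sharp: F#.

F#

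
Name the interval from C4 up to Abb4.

diminished sixth

The letter names run C→A, a span of 5 letter steps, so the interval is some kind of sixth.
C to Abb is 7 semitones. A major sixth is 9, so 7 makes it diminished.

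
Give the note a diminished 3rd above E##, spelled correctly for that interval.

G#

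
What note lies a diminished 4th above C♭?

Fbb

C up a perfect fourth is F, so the target letter is F.
From Cb, a diminished fourth is 4 semitones up: Fbb.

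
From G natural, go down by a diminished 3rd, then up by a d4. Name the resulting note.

A diminished third down from G is E# (letter E, 2 semitones down).
A diminished fourth up from E# is A (letter A, 4 semitones up).

A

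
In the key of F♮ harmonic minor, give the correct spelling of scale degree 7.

E

Degree 7 takes the letter 6 steps above F, which is E.
In harmonic minor, degree 7 sits 11 semitones above the tonic. F + 11 semitones is pitch class 4, spelled on E as E.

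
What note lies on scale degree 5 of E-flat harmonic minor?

Degree 5 takes the letter 4 steps above E, which is B.
In harmonic minor, degree 5 sits 7 semitones above the tonic. Eb + 7 semitones is pitch class 10, spelled on B as Bb.

Bb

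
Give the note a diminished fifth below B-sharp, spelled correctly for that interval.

A fifth below B lands on the letter E.
A diminished fifth spans 6 semitones, so B# moves to pitch class 6. On the letter E that is E##.

E##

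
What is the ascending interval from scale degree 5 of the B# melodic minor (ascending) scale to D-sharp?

minor sixth

Scale degree 5 of B# melodic minor (ascending) is F##.
F## up to D#: letters F→D make it a sixth; 8 semitones makes it minor.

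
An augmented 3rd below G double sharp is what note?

E

A third below G lands on the letter E.
An augmented third spans 5 semitones, so G## moves to pitch class 4. On the letter E that is E.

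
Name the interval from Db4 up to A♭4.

The letter names run D→A, a span of 4 letter steps, so the interval is some kind of fifth.
Db to Ab is 7 semitones. A perfect fifth is 7, so 7 makes it perfect.

perfect fifth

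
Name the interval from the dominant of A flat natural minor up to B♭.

perfect fifth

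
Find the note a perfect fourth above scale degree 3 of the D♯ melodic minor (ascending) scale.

Scale degree 3 of D# melodic minor (ascending) is F#.
A perfect fourth (5 semitones) above F# lands on the letter B, giving B.

B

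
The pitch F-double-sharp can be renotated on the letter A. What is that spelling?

Plain A sits 2 semitones above F##, so on the letter A the same pitch needs a double flat: Abb.

Abb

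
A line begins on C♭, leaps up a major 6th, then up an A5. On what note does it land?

E

A major sixth up from Cb is Ab (letter A, 9 semitones up).
An augmented fifth up from Ab is E (letter E, 8 semitones up).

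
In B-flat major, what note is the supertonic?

C

Degree 2 takes the letter 1 step above B, which is C.
In major, degree 2 sits 2 semitones above the tonic. Bb + 2 semitones is pitch class 0, spelled on C as C.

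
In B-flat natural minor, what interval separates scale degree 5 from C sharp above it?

augmented fifth

Scale degree 5 of Bb natural minor is F.
F up to C#: letters F→C make it a fifth; 8 semitones makes it augmented.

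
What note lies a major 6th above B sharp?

G##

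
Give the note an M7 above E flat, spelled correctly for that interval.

D

A seventh above E lands on the letter D.
A major seventh spans 11 semitones, so Eb moves to pitch class 2. On the letter D that is D.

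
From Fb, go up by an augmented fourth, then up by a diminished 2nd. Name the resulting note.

Cbb

An augmented fourth up from Fb is Bb (letter B, 6 semitones up).
A diminished second up from Bb is Cbb (letter C, 0 semitones up).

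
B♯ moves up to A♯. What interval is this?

minor seventh

Counting letters B–C–D–E–F–G–A gives a seventh.
B#→A# = 10 semitones, 1 narrower than the major seventh (11), so minor.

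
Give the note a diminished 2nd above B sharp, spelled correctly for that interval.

C

A second above B lands on the letter C.
A diminished second spans 0 semitones, so B# moves to pitch class 0. On the letter C that is C.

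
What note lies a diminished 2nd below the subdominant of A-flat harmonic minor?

C#

The subdominant of Ab harmonic minor is Db.
A diminished second (0 semitones) below Db lands on the letter C, giving C#.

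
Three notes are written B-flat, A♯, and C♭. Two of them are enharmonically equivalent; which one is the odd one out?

Cb

In 12-tone equal temperament, enharmonic equivalents share a pitch class. Bb is pitch class 10; A# is pitch class 10; Cb is pitch class 11.
Bb and A# share pitch class 10, while Cb is pitch class 11.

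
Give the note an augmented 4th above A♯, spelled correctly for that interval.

A fourth above A lands on the letter D.
An augmented fourth spans 6 semitones, so A# moves to pitch class 4. On the letter D that is D##.

D##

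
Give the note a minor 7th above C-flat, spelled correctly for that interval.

Bbb

C up a major seventh is B, so the target letter is B.
From Cb, a minor seventh is 10 semitones up: Bbb.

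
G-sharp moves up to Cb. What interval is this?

doubly diminished fourth

The letter names run G→C, a span of 3 letter steps, so the interval is some kind of fourth.
G# to Cb is 3 semitones. A perfect fourth is 5, so 3 makes it doubly diminished.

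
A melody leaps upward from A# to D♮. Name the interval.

diminished fourth

Counting letters A–B–C–D gives a fourth.
A#→D = 4 semitones, 1 narrower than the perfect fourth (5), so diminished.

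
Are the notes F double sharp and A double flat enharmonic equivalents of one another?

F## is pitch class 7; Abb is pitch class 7.
All spellings map to pitch class 7, so they are enharmonically equivalent.

Yes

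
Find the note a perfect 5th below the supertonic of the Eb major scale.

Bb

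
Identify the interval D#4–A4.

diminished fifth

The letter names run D→A, a span of 4 letter steps, so the interval is some kind of fifth.
D# to A is 6 semitones. A perfect fifth is 7, so 6 makes it diminished.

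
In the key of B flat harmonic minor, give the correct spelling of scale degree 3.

Db

The Bb harmonic minor scale runs Bb C Db Eb F Gb A.
Degree 3 is Db.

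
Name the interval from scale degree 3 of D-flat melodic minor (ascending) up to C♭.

Scale degree 3 of Db melodic minor (ascending) is Fb.
Fb up to Cb: letters F→C make it a fifth; 7 semitones makes it perfect.

perfect fifth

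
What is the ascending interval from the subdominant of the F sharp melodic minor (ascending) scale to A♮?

minor seventh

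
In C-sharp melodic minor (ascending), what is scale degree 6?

The C# melodic minor (ascending) scale runs C# D# E F# G# A# B#.
Degree 6 is A#.

A#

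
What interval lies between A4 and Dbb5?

The letter names run A→D, a span of 3 letter steps, so the interval is some kind of fourth.
A to Dbb is 3 semitones. A perfect fourth is 5, so 3 makes it doubly diminished.

doubly diminished fourth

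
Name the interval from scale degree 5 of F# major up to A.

Scale degree 5 of F# major is C#.
C# up to A: letters C→A make it a sixth; 8 semitones makes it minor.

minor sixth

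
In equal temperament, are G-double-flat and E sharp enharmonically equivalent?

Yes

Gbb is pitch class 5; E# is pitch class 5.
All spellings map to pitch class 5, so they are enharmonically equivalent.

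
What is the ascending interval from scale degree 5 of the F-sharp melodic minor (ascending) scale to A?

Scale degree 5 of F# melodic minor (ascending) is C#.
C# up to A: letters C→A make it a sixth; 8 semitones makes it minor.

minor sixth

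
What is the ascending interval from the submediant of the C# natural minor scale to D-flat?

The submediant of C# natural minor is A.
A up to Db: letters A→D make it a fourth; 4 semitones makes it diminished.

diminished fourth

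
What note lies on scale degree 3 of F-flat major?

Ab

The Fb major scale runs Fb Gb Ab Bbb Cb Db Eb.
Degree 3 is Ab.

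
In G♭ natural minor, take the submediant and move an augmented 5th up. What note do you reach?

Bb

The submediant of Gb natural minor is Ebb.
An augmented fifth (8 semitones) above Ebb lands on the letter B, giving Bb.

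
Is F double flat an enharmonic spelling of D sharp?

Yes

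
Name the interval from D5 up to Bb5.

minor sixth

Counting letters D–E–F–G–A–B gives a sixth.
D→Bb = 8 semitones, 1 narrower than the major sixth (9), so minor.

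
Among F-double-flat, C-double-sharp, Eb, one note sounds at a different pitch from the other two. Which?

In 12-tone equal temperament, enharmonic equivalents share a pitch class. Fbb is pitch class 3; C## is pitch class 2; Eb is pitch class 3.
Fbb and Eb share pitch class 3, while C## is pitch class 2.

C##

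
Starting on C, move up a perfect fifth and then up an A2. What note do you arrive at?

A#

A perfect fifth up from C is G (letter G, 7 semitones up).
An augmented second up from G is A# (letter A, 3 semitones up).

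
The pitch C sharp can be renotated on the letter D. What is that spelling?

Db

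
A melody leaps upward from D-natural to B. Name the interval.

Counting letters D–E–F–G–A–B gives a sixth.
D→B = 9 semitones, exactly the major sixth.

major sixth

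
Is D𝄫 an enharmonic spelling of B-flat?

Dbb is pitch class 0; Bb is pitch class 10.
The pitch classes differ (0 vs. 10), so they are not enharmonic equivalents.

No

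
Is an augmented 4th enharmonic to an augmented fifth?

No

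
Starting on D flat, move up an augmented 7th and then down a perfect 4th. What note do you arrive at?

G#

An augmented seventh up from Db is C# (letter C, 12 semitones up).
A perfect fourth down from C# is G# (letter G, 5 semitones down).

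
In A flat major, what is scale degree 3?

C

The Ab major scale runs Ab Bb C Db Eb F G.
Degree 3 is C.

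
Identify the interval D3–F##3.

augmented third

The letter names run D→F, a span of 2 letter steps, so the interval is some kind of third.
D to F## is 5 semitones. A major third is 4, so 5 makes it augmented.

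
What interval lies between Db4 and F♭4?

minor third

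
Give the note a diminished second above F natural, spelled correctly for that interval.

F up a major second is G, so the target letter is G.
From F, a diminished second is 0 semitones up: Gbb.

Gbb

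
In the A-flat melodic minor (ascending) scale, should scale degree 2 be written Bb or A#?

Each scale degree takes a distinct letter name. Degree 2 of a scale on A must use the letter B.
Bb and A# are enharmonically the same pitch, but only Bb uses the letter B, so it is the correct spelling here.

Bb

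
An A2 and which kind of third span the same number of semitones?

An augmented second spans 3 semitones.
A third spanning 3 semitones is minor (the major third is 4).

minor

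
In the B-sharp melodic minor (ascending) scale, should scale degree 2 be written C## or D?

Each scale degree takes a distinct letter name. Degree 2 of a scale on B must use the letter C.
C## and D are enharmonically the same pitch, but only C## uses the letter C, so it is the correct spelling here.

C##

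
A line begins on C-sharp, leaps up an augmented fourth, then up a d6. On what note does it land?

D

An augmented fourth up from C# is F## (letter F, 6 semitones up).
A diminished sixth up from F## is D (letter D, 7 semitones up).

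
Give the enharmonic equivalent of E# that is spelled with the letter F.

E# is pitch class 5. The letter F alone is pitch class 5.
Pitch class 5 on F needs no accidental: F.

F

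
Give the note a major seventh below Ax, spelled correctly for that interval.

A seventh below A lands on the letter B.
A major seventh spans 11 semitones, so A## moves to pitch class 0. On the letter B that is B#.

B#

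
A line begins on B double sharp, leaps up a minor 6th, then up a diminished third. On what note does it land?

B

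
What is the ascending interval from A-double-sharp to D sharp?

diminished fourth

The letter names run A→D, a span of 3 letter steps, so the interval is some kind of fourth.
A## to D# is 4 semitones. A perfect fourth is 5, so 4 makes it diminished.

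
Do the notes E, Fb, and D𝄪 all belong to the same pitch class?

E = pitch class 4 and Fb = pitch class 4 and D## = pitch class 4 — the same pitch class, so they are enharmonic equivalents.

Yes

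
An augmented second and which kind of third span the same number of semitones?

An augmented second spans 3 semitones.
A third spanning 3 semitones is minor (the major third is 4).

minor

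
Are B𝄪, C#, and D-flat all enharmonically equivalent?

Yes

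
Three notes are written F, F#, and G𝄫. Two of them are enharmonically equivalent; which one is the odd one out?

In 12-tone equal temperament, enharmonic equivalents share a pitch class. F is pitch class 5; F# is pitch class 6; Gbb is pitch class 5.
F and Gbb share pitch class 5, while F# is pitch class 6.

F#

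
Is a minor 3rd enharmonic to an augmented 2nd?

Yes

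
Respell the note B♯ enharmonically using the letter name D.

B# is pitch class 0. The letter D alone is pitch class 2.
To reach pitch class 0 from D requires an offset of -2 semitones, i.e. double flat: Dbb.

Dbb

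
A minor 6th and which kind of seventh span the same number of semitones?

doubly diminished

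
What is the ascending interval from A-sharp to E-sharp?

The letter names run A→E, a span of 4 letter steps, so the interval is some kind of fifth.
A# to E# is 7 semitones. A perfect fifth is 7, so 7 makes it perfect.

perfect fifth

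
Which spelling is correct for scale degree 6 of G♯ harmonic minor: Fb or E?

Each scale degree takes a distinct letter name. Degree 6 of a scale on G must use the letter E.
E and Fb are enharmonically the same pitch, but only E uses the letter E, so it is the correct spelling here.

E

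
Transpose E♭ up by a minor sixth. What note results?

Cb

E up a major sixth is C#, so the target letter is C.
From Eb, a minor sixth is 8 semitones up: Cb.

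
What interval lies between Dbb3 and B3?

doubly augmented sixth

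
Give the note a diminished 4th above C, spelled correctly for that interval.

Fb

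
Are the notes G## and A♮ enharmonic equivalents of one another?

G## is pitch class 9; A is pitch class 9.
All spellings map to pitch class 9, so they are enharmonically equivalent.

Yes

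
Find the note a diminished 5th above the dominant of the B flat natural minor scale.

Cb

The dominant of Bb natural minor is F.
A diminished fifth (6 semitones) above F lands on the letter C, giving Cb.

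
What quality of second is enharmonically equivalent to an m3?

augmented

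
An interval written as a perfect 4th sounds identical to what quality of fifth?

A perfect fourth spans 5 semitones.
A fifth spanning 5 semitones is doubly diminished (the perfect fifth is 7).

doubly diminished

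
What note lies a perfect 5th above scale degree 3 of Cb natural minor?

Bbb

Scale degree 3 of Cb natural minor is Ebb.
A perfect fifth (7 semitones) above Ebb lands on the letter B, giving Bbb.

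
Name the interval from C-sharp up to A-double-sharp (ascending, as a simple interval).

augmented sixth

Counting letters C–D–E–F–G–A gives a sixth.
C#→A## = 10 semitones, 1 wider than the major sixth (9), so augmented.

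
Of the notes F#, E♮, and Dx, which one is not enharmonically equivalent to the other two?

In 12-tone equal temperament, enharmonic equivalents share a pitch class. F# is pitch class 6; E is pitch class 4; D## is pitch class 4.
E and D## share pitch class 4, while F# is pitch class 6.

F#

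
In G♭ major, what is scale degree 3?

Bb

The Gb major scale runs Gb Ab Bb Cb Db Eb F.
Degree 3 is Bb.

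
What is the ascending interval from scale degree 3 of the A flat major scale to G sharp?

Scale degree 3 of Ab major is C.
C up to G#: letters C→G make it a fifth; 8 semitones makes it augmented.

augmented fifth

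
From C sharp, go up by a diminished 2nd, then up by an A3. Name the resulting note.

A diminished second up from C# is Db (letter D, 0 semitones up).
An augmented third up from Db is F# (letter F, 5 semitones up).

F#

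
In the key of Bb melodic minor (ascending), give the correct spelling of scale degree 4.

Eb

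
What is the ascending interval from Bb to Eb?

The letter names run B→E, a span of 3 letter steps, so the interval is some kind of fourth.
Bb to Eb is 5 semitones. A perfect fourth is 5, so 5 makes it perfect.

perfect fourth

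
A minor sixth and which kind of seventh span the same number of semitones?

doubly diminished

A minor sixth spans 8 semitones.
A seventh spanning 8 semitones is doubly diminished (the major seventh is 11).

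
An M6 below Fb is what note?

Abb

F down a major sixth is Ab, so the target letter is A.
From Fb, a major sixth is 9 semitones down: Abb.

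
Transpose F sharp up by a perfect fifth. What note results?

F up a perfect fifth is C, so the target letter is C.
From F#, a perfect fifth is 7 semitones up: C#.

C#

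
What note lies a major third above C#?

A third above C lands on the letter E.
A major third spans 4 semitones, so C# moves to pitch class 5. On the letter E that is E#.

E#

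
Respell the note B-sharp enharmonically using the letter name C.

C

Plain C sits at the same pitch as B#, so on the letter C the same pitch needs a natural: C.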